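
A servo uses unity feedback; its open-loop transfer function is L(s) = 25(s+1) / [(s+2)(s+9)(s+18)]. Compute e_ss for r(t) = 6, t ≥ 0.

1944/349

The open loop has no poles at the origin → type 0 system.
K_p = lim_{s→0} L(s) = 25·1 / (2·9·18) = 25/324.
e_ss = 6/(1 + K_p) = 6/(349/324) = 1944/349.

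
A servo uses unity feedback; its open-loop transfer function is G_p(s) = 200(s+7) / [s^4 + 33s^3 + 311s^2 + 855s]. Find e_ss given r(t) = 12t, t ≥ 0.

Lowest-order denominator term is 855s, so the open loop has 1 pole at the origin → type 1 system.
K_v = lim_{s→0} s·G_p(s) = 200·7 / 855 = 280/171.
e_ss = 12/K_v = 12/(280/171) = 513/70.

513/70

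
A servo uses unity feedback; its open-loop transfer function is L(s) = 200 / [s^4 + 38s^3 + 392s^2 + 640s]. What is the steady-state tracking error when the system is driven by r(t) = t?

3.2

Lowest-order denominator term is 640s, so the open loop has 1 pole at the origin → type 1 system.
K_v = lim_{s→0} s·L(s) = 200 / 640 = 0.3125.
e_ss = 1/K_v = 1/0.3125 = 3.2.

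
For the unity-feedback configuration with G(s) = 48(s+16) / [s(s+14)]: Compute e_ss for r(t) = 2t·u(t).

7/192

System type = 1 (one pole at s=0).
K_v = lim_{s→0} s·G(s) = 48·16 / (14) = 384/7.
e_ss = 2/K_v = 2/(384/7) = 7/192.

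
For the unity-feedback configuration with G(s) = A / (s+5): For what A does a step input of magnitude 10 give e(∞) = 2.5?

15

G(s) has no factors of s in the denominator, so the system is type 0.
K_p = lim_{s→0} G(s) = A / (5) = 0.2·A.
e_ss = 10/(1 + K_p) = 2.5 ⇒ 1 + 0.2·A = 4 ⇒ A = 15.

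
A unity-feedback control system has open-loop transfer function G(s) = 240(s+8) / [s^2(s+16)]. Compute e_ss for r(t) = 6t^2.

The open loop has two poles at the origin → type 2 system.
K_a = lim_{s→0} s^2·G(s) = 240·8 / (16) = 120.
r(t) = 6t^2 gives R(s) = 12/s^3.
e_ss = 12/K_a = 12/120 = 0.1.

0.1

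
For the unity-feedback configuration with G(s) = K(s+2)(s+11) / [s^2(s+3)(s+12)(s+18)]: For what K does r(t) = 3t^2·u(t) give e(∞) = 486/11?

4

System type = 2 (two poles at s=0).
K_a = lim_{s→0} s^2·G(s) = K·2·11 / (3·12·18) = (11/324)·K.
e_ss = 6/K_a = 486/11 ⇒ K_a = 11/81 ⇒ K = (11/81)/(11/324) = 4.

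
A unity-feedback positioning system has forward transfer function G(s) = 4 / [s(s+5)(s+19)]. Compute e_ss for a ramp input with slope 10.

G(s) has one factor of s in the denominator, so the system is type 1.
K_v = lim_{s→0} s·G(s) = 4 / (5·19) = 4/95.
e_ss = 10/K_v = 10/(4/95) = 237.5.

237.5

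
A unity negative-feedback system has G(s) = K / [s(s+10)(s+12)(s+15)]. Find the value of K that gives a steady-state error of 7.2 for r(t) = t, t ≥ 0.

250

The open loop has one pole at the origin → type 1 system.
K_v = lim_{s→0} s·G(s) = K / (10·12·15) = (1/1800)·K.
e_ss = 1/K_v = 7.2 ⇒ K_v = 5/36 ⇒ K = (5/36)/(1/1800) = 250.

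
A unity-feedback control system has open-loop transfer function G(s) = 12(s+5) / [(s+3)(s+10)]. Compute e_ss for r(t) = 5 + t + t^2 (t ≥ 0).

No free integrators in G(s): this is a type 0 system. Taking each input component in turn:
  • 5: e_ss = 5/(1+K_p) with K_p=2 → 5/3.
  • t: a type-0 system cannot track it, e_ss → ∞.
  • t^2: a type-0 system cannot track it, e_ss → ∞.
The unbounded component dominates.

infinity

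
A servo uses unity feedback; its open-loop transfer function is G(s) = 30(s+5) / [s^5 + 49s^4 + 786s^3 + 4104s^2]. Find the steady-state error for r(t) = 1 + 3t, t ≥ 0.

0

The denominator has no term below 4104s^2 — 2 poles at s=0, type 2. Treating each term separately:
  • 1: tracked with zero error.
  • 3t: tracked with zero error.
Total e_ss = 0.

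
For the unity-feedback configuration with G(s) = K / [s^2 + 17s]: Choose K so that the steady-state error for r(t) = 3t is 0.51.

100

Factoring s from the denominator leaves a polynomial with constant term 17, so the system is type 1.
K_v = lim_{s→0} s·G(s) = K / 17 = (1/17)·K.
e_ss = 3/K_v = 0.51 ⇒ K_v = 100/17 ⇒ K = (100/17)/(1/17) = 100.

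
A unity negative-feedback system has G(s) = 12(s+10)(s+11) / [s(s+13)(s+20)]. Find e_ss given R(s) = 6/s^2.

The open loop has one pole at the origin → type 1 system.
K_v = lim_{s→0} s·G(s) = 12·10·11 / (13·20) = 66/13.
e_ss = 6/K_v = 6/(66/13) = 13/11.

13/11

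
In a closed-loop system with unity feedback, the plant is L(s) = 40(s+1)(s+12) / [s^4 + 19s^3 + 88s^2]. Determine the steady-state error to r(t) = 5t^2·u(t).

11/6

The denominator has no term below 88s^2 — 2 poles at s=0, type 2.
K_a = lim_{s→0} s^2·L(s) = 40·1·12 / 88 = 60/11.
r(t) = 5t^2 gives R(s) = 10/s^3.
e_ss = 10/K_a = 10/(60/11) = 11/6.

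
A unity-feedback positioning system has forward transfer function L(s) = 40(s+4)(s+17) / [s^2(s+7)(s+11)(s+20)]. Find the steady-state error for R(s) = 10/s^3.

System type = 2 (two poles at s=0).
K_a = lim_{s→0} s^2·L(s) = 40·4·17 / (7·11·20) = 136/77.
r(t) = 5t^2 gives R(s) = 10/s^3.
e_ss = 10/K_a = 10/(136/77) = 385/68.

385/68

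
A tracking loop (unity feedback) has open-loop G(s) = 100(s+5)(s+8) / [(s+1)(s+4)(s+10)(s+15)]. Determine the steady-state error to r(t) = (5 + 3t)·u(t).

The open loop has no poles at the origin → type 0 system. By superposition:
  • 5: e_ss = 5/(1+K_p) with K_p=20/3 → 15/23.
  • 3t: a type-0 system cannot track it, e_ss → ∞.
The unbounded component dominates.

infinity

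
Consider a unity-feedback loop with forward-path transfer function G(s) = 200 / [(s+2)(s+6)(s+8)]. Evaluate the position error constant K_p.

No free integrators in G(s): this is a type 0 system.
K_p = lim_{s→0} G(s) = 200 / (2·6·8) = 25/12.

25/12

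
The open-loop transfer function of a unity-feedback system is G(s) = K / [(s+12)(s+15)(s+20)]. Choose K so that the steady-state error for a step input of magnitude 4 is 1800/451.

8

No free integrators in G(s): this is a type 0 system.
K_p = lim_{s→0} G(s) = K / (12·15·20) = (1/3600)·K.
e_ss = 4/(1 + K_p) = 1800/451 ⇒ 1 + (1/3600)·K = 451/450 ⇒ K = 8.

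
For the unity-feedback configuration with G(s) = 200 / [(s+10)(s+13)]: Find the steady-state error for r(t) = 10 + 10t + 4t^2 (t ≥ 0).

infinity

System type = 0 (no poles at s=0). By superposition:
  • 10: e_ss = 10/(1+K_p) with K_p=20/13 → 130/33.
  • 10t: a type-0 system cannot track it, e_ss → ∞.
  • 4t^2: a type-0 system cannot track it, e_ss → ∞.
The unbounded component dominates.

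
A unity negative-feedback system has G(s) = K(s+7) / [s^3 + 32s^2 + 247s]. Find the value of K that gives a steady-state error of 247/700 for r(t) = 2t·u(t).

200

Factoring s from the denominator leaves a polynomial with constant term 247, so the system is type 1.
K_v = lim_{s→0} s·G(s) = K·7 / 247 = (7/247)·K.
e_ss = 2/K_v = 247/700 ⇒ K_v = 1400/247 ⇒ K = (1400/247)/(7/247) = 200.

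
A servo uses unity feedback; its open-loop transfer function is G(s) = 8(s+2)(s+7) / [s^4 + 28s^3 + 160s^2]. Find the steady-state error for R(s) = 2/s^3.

Factoring s^2 from the denominator leaves a polynomial with constant term 160, so the system is type 2.
K_a = lim_{s→0} s^2·G(s) = 8·2·7 / 160 = 0.7.
r(t) = t^2 gives R(s) = 2/s^3.
e_ss = 2/K_a = 2/0.7 = 20/7.

20/7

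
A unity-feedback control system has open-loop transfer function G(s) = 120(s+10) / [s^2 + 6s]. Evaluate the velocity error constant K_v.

The denominator has no term below 6s — 1 pole at s=0, type 1.
K_v = lim_{s→0} s·G(s) = 120·10 / 6 = 200.

200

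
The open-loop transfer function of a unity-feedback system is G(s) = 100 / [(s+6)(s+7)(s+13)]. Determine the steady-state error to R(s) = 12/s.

3276/323

System type = 0 (no poles at s=0).
K_p = lim_{s→0} G(s) = 100 / (6·7·13) = 50/273.
e_ss = 12/(1 + K_p) = 12/(323/273) = 3276/323.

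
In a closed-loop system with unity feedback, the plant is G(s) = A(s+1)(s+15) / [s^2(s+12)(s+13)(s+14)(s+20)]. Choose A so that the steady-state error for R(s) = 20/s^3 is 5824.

10

Two free integrators in G(s): this is a type 2 system.
K_a = lim_{s→0} s^2·G(s) = A·1·15 / (12·13·14·20) = (1/2912)·A.
e_ss = 20/K_a = 5824 ⇒ K_a = 5/1456 ⇒ A = (5/1456)/(1/2912) = 10.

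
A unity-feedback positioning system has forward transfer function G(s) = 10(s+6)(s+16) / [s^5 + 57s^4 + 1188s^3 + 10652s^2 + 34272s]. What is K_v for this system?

10/357

Lowest-order denominator term is 34272s, so the open loop has 1 pole at the origin → type 1 system.
K_v = lim_{s→0} s·G(s) = 10·6·16 / 34272 = 10/357.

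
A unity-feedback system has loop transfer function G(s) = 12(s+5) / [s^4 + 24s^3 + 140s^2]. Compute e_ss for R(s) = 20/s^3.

Lowest-order denominator term is 140s^2, so the open loop has 2 poles at the origin → type 2 system.
K_a = lim_{s→0} s^2·G(s) = 12·5 / 140 = 3/7.
r(t) = 10t^2 gives R(s) = 20/s^3.
e_ss = 20/K_a = 20/(3/7) = 140/3.

140/3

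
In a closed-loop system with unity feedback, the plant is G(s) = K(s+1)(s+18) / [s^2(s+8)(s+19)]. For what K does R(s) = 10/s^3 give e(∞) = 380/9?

System type = 2 (two poles at s=0).
K_a = lim_{s→0} s^2·G(s) = K·1·18 / (8·19) = (9/76)·K.
e_ss = 10/K_a = 380/9 ⇒ K_a = 9/38 ⇒ K = (9/38)/(9/76) = 2.

2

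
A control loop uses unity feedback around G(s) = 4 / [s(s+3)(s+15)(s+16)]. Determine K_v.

1/180

The open loop has one pole at the origin → type 1 system.
K_v = lim_{s→0} s·G(s) = 4 / (3·15·16) = 1/180.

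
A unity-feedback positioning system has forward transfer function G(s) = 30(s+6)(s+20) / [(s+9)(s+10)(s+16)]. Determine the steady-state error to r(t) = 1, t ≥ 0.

System type = 0 (no poles at s=0).
K_p = lim_{s→0} G(s) = 30·6·20 / (9·10·16) = 2.5.
e_ss = 1/(1 + K_p) = 1/3.5 = 2/7.

2/7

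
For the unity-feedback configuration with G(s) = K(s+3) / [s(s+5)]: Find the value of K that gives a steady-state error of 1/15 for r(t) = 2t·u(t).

50

The open loop has one pole at the origin → type 1 system.
K_v = lim_{s→0} s·G(s) = K·3 / (5) = 0.6·K.
e_ss = 2/K_v = 1/15 ⇒ K_v = 30 ⇒ K = 30/0.6 = 50.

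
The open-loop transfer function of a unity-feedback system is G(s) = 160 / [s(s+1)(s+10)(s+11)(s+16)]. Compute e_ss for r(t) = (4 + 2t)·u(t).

One free integrator in G(s): this is a type 1 system. Taking each input component in turn:
  • 4: tracked with zero error.
  • 2t: e_ss = 2/K_v with K_v=1/11 → 22.
Total e_ss = 22.

22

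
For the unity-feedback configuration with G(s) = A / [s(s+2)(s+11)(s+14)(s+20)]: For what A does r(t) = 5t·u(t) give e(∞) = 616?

The open loop has one pole at the origin → type 1 system.
K_v = lim_{s→0} s·G(s) = A / (2·11·14·20) = (1/6160)·A.
e_ss = 5/K_v = 616 ⇒ K_v = 5/616 ⇒ A = (5/616)/(1/6160) = 50.

50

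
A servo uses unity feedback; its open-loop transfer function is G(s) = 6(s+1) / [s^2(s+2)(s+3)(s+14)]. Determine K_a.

1/14

Two free integrators in G(s): this is a type 2 system.
K_a = lim_{s→0} s^2·G(s) = 6·1 / (2·3·14) = 1/14.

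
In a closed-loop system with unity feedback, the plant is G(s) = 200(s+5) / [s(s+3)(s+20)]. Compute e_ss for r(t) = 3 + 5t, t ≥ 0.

One free integrator in G(s): this is a type 1 system. Treating each term separately:
  • 3: tracked with zero error.
  • 5t: e_ss = 5/K_v with K_v=50/3 → 0.3.
Total e_ss = 0.3.

0.3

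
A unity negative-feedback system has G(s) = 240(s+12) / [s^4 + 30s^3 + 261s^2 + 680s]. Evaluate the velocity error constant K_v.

72/17

The denominator has no term below 680s — 1 pole at s=0, type 1.
K_v = lim_{s→0} s·G(s) = 240·12 / 680 = 72/17.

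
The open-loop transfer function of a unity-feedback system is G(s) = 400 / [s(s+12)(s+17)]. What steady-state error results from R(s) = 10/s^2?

5.1

The open loop has one pole at the origin → type 1 system.
K_v = lim_{s→0} s·G(s) = 400 / (12·17) = 100/51.
e_ss = 10/K_v = 10/(100/51) = 5.1.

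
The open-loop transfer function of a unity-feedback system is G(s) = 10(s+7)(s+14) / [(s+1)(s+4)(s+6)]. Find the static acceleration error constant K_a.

G(s) has no factors of s in the denominator, so the system is type 0.
K_a = lim_{s→0} s^2·G(s) = 0 (the extra factor of s kills the finite limit).

0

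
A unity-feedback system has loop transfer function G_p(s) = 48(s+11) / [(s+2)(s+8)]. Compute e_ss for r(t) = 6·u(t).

The open loop has no poles at the origin → type 0 system.
K_p = lim_{s→0} G_p(s) = 48·11 / (2·8) = 33.
e_ss = 6/(1 + K_p) = 6/34 = 3/17.

3/17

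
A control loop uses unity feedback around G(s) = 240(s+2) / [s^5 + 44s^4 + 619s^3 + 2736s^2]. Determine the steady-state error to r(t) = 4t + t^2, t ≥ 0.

11.4

Lowest-order denominator term is 2736s^2, so the open loop has 2 poles at the origin → type 2 system. Treating each term separately:
  • 4t: tracked with zero error.
  • t^2: e_ss = 2/K_a with K_a=10/57 → 11.4.
Total e_ss = 11.4.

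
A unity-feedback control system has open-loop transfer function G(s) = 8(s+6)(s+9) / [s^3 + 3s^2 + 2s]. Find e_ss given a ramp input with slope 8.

Factoring s from the denominator leaves a polynomial with constant term 2, so the system is type 1.
K_v = lim_{s→0} s·G(s) = 8·6·9 / 2 = 216.
e_ss = 8/K_v = 8/216 = 1/27.

1/27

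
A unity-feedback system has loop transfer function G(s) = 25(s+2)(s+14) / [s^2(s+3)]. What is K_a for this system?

The open loop has two poles at the origin → type 2 system.
K_a = lim_{s→0} s^2·G(s) = 25·2·14 / (3) = 700/3.

700/3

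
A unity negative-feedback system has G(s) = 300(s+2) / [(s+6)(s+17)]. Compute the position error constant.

100/17

G(s) has no factors of s in the denominator, so the system is type 0.
K_p = lim_{s→0} G(s) = 300·2 / (6·17) = 100/17.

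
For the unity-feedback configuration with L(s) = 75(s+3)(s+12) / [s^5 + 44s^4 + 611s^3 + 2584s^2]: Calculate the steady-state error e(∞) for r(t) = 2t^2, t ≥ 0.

Lowest-order denominator term is 2584s^2, so the open loop has 2 poles at the origin → type 2 system.
K_a = lim_{s→0} s^2·L(s) = 75·3·12 / 2584 = 675/646.
r(t) = 2t^2 gives R(s) = 4/s^3.
e_ss = 4/K_a = 4/(675/646) = 2584/675.

2584/675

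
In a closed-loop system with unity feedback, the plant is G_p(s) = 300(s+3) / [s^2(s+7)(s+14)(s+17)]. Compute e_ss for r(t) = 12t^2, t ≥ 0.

The open loop has two poles at the origin → type 2 system.
K_a = lim_{s→0} s^2·G_p(s) = 300·3 / (7·14·17) = 450/833.
r(t) = 12t^2 gives R(s) = 24/s^3.
e_ss = 24/K_a = 24/(450/833) = 3332/75.

3332/75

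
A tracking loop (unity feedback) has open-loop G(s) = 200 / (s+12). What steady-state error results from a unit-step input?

No free integrators in G(s): this is a type 0 system.
K_p = lim_{s→0} G(s) = 200 / (12) = 50/3.
e_ss = 1/(1 + K_p) = 1/(53/3) = 3/53.

3/53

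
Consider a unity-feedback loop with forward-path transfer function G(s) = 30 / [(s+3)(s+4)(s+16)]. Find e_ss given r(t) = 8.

256/37

The open loop has no poles at the origin → type 0 system.
K_p = lim_{s→0} G(s) = 30 / (3·4·16) = 5/32.
e_ss = 8/(1 + K_p) = 8/(37/32) = 256/37.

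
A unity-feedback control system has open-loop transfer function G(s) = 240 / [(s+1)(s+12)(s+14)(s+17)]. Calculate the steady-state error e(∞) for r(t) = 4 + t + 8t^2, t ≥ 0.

System type = 0 (no poles at s=0). Taking each input component in turn:
  • 4: e_ss = 4/(1+K_p) with K_p=10/119 → 476/129.
  • t: a type-0 system cannot track it, e_ss → ∞.
  • 8t^2: a type-0 system cannot track it, e_ss → ∞.
The unbounded component dominates.

infinity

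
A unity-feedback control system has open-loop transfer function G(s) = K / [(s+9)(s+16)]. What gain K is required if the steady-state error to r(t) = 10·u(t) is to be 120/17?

System type = 0 (no poles at s=0).
K_p = lim_{s→0} G(s) = K / (9·16) = (1/144)·K.
e_ss = 10/(1 + K_p) = 120/17 ⇒ 1 + (1/144)·K = 17/12 ⇒ K = 60.

60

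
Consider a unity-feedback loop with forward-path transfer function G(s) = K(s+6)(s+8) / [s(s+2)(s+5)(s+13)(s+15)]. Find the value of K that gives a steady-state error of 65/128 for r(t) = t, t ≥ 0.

80

The open loop has one pole at the origin → type 1 system.
K_v = lim_{s→0} s·G(s) = K·6·8 / (2·5·13·15) = (8/325)·K.
e_ss = 1/K_v = 65/128 ⇒ K_v = 128/65 ⇒ K = (128/65)/(8/325) = 80.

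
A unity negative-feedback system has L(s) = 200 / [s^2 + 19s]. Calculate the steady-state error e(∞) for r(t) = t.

0.095

Factoring s from the denominator leaves a polynomial with constant term 19, so the system is type 1.
K_v = lim_{s→0} s·L(s) = 200 / 19 = 200/19.
e_ss = 1/K_v = 1/(200/19) = 0.095.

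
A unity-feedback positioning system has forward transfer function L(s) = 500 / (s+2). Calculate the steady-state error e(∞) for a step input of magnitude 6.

L(s) has no factors of s in the denominator, so the system is type 0.
K_p = lim_{s→0} L(s) = 500 / (2) = 250.
e_ss = 6/(1 + K_p) = 6/251.

6/251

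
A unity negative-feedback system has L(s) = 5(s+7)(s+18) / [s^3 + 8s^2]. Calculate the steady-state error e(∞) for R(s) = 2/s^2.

0

Factoring s^2 from the denominator leaves a polynomial with constant term 8, so the system is type 2.
K_v = ∞ for a type-2 system; e_ss to a ramp is zero.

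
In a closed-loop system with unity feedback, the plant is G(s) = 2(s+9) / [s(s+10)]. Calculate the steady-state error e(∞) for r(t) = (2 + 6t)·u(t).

One free integrator in G(s): this is a type 1 system. Treating each term separately:
  • 2: tracked with zero error.
  • 6t: e_ss = 6/K_v with K_v=1.8 → 10/3.
Total e_ss = 10/3.

10/3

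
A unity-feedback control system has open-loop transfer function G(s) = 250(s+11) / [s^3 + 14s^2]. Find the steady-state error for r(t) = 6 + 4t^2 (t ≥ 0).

Lowest-order denominator term is 14s^2, so the open loop has 2 poles at the origin → type 2 system. Taking each input component in turn:
  • 6: tracked with zero error.
  • 4t^2: e_ss = 8/K_a with K_a=1375/7 → 56/1375.
Total e_ss = 56/1375.

56/1375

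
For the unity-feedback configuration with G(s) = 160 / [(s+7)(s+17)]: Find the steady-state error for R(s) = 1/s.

119/279

The open loop has no poles at the origin → type 0 system.
K_p = lim_{s→0} G(s) = 160 / (7·17) = 160/119.
e_ss = 1/(1 + K_p) = 1/(279/119) = 119/279.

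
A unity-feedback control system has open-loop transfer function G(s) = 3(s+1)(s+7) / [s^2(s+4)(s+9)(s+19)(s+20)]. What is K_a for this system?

7/4560

The open loop has two poles at the origin → type 2 system.
K_a = lim_{s→0} s^2·G(s) = 3·1·7 / (4·9·19·20) = 7/4560.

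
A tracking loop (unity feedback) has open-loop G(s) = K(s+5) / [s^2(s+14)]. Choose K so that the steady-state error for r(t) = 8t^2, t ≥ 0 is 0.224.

The open loop has two poles at the origin → type 2 system.
K_a = lim_{s→0} s^2·G(s) = K·5 / (14) = (5/14)·K.
e_ss = 16/K_a = 0.224 ⇒ K_a = 500/7 ⇒ K = (500/7)/(5/14) = 200.

200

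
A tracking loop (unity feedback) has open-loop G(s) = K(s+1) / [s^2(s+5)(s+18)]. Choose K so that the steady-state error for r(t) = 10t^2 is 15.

Two free integrators in G(s): this is a type 2 system.
K_a = lim_{s→0} s^2·G(s) = K·1 / (5·18) = (1/90)·K.
e_ss = 20/K_a = 15 ⇒ K_a = 4/3 ⇒ K = (4/3)/(1/90) = 120.

120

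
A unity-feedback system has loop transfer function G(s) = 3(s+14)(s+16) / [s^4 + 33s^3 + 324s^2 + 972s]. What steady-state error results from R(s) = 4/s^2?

81/14

The denominator has no term below 972s — 1 pole at s=0, type 1.
K_v = lim_{s→0} s·G(s) = 3·14·16 / 972 = 56/81.
e_ss = 4/K_v = 4/(56/81) = 81/14.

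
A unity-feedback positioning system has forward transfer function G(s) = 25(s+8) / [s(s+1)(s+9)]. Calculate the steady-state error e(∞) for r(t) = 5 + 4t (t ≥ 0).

System type = 1 (one pole at s=0). Taking each input component in turn:
  • 5: tracked with zero error.
  • 4t: e_ss = 4/K_v with K_v=200/9 → 0.18.
Total e_ss = 0.18.

0.18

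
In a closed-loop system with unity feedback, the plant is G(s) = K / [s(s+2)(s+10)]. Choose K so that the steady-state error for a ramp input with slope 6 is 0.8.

The open loop has one pole at the origin → type 1 system.
K_v = lim_{s→0} s·G(s) = K / (2·10) = 0.05·K.
e_ss = 6/K_v = 0.8 ⇒ K_v = 7.5 ⇒ K = 7.5/0.05 = 150.

150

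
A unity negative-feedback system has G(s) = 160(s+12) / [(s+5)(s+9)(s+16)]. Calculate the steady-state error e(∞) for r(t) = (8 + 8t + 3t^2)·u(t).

No free integrators in G(s): this is a type 0 system. Taking each input component in turn:
  • 8: e_ss = 8/(1+K_p) with K_p=8/3 → 24/11.
  • 8t: a type-0 system cannot track it, e_ss → ∞.
  • 3t^2: a type-0 system cannot track it, e_ss → ∞.
The unbounded component dominates.

infinity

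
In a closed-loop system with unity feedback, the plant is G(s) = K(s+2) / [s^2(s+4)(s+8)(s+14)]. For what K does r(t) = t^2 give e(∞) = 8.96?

G(s) has two factors of s in the denominator, so the system is type 2.
K_a = lim_{s→0} s^2·G(s) = K·2 / (4·8·14) = (1/224)·K.
e_ss = 2/K_a = 8.96 ⇒ K_a = 25/112 ⇒ K = (25/112)/(1/224) = 50.

50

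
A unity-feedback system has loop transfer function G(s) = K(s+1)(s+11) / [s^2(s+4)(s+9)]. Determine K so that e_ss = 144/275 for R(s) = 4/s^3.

25

G(s) has two factors of s in the denominator, so the system is type 2.
K_a = lim_{s→0} s^2·G(s) = K·1·11 / (4·9) = (11/36)·K.
e_ss = 4/K_a = 144/275 ⇒ K_a = 275/36 ⇒ K = (275/36)/(11/36) = 25.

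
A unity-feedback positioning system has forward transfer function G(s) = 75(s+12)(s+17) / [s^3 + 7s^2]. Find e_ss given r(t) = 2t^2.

7/3825

Factoring s^2 from the denominator leaves a polynomial with constant term 7, so the system is type 2.
K_a = lim_{s→0} s^2·G(s) = 75·12·17 / 7 = 15300/7.
r(t) = 2t^2 gives R(s) = 4/s^3.
e_ss = 4/K_a = 4/(15300/7) = 7/3825.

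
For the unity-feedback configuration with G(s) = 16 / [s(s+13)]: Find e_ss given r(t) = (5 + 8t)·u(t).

6.5

The open loop has one pole at the origin → type 1 system. Treating each term separately:
  • 5: tracked with zero error.
  • 8t: e_ss = 8/K_v with K_v=16/13 → 6.5.
Total e_ss = 6.5.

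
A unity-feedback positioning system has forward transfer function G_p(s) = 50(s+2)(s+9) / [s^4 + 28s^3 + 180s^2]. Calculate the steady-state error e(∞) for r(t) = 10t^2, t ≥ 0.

The denominator has no term below 180s^2 — 2 poles at s=0, type 2.
K_a = lim_{s→0} s^2·G_p(s) = 50·2·9 / 180 = 5.
r(t) = 10t^2 gives R(s) = 20/s^3.
e_ss = 20/K_a = 20/5 = 4.

4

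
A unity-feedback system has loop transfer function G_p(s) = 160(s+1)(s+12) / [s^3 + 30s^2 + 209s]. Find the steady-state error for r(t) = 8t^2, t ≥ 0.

The denominator has no term below 209s — 1 pole at s=0, type 1.
K_a = lim_{s→0} s^2·G_p(s) = 0; the steady-state error to this parabolic input grows without bound.

infinity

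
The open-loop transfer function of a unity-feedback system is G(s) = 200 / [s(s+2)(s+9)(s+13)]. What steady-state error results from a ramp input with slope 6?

The open loop has one pole at the origin → type 1 system.
K_v = lim_{s→0} s·G(s) = 200 / (2·9·13) = 100/117.
e_ss = 6/K_v = 6/(100/117) = 7.02.

7.02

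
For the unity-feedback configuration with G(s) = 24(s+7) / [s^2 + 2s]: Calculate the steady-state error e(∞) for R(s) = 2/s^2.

1/42

Lowest-order denominator term is 2s, so the open loop has 1 pole at the origin → type 1 system.
K_v = lim_{s→0} s·G(s) = 24·7 / 2 = 84.
e_ss = 2/K_v = 2/84 = 1/42.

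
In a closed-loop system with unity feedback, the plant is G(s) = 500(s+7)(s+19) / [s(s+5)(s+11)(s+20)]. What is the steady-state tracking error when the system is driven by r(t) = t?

System type = 1 (one pole at s=0).
K_v = lim_{s→0} s·G(s) = 500·7·19 / (5·11·20) = 665/11.
e_ss = 1/K_v = 1/(665/11) = 11/665.

11/665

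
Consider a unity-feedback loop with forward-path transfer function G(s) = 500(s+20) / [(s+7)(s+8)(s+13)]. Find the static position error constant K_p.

System type = 0 (no poles at s=0).
K_p = lim_{s→0} G(s) = 500·20 / (7·8·13) = 1250/91.

1250/91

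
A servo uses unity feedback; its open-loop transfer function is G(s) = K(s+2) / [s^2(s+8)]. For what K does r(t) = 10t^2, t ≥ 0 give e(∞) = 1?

80

G(s) has two factors of s in the denominator, so the system is type 2.
K_a = lim_{s→0} s^2·G(s) = K·2 / (8) = 0.25·K.
e_ss = 20/K_a = 1 ⇒ K_a = 20 ⇒ K = 20/0.25 = 80.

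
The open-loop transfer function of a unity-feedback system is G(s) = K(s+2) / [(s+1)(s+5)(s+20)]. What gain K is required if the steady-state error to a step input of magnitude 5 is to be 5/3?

G(s) has no factors of s in the denominator, so the system is type 0.
K_p = lim_{s→0} G(s) = K·2 / (1·5·20) = 0.02·K.
e_ss = 5/(1 + K_p) = 5/3 ⇒ 1 + 0.02·K = 3 ⇒ K = 100.

100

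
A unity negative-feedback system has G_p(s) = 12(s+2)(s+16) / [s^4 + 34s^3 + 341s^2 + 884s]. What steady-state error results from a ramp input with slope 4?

Factoring s from the denominator leaves a polynomial with constant term 884, so the system is type 1.
K_v = lim_{s→0} s·G_p(s) = 12·2·16 / 884 = 96/221.
e_ss = 4/K_v = 4/(96/221) = 221/24.

221/24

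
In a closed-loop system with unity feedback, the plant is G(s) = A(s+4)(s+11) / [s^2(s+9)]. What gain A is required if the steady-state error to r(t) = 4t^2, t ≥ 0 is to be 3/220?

120

Two free integrators in G(s): this is a type 2 system.
K_a = lim_{s→0} s^2·G(s) = A·4·11 / (9) = (44/9)·A.
e_ss = 8/K_a = 3/220 ⇒ K_a = 1760/3 ⇒ A = (1760/3)/(44/9) = 120.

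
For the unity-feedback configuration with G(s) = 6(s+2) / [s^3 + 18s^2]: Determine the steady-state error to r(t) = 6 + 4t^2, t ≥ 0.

The denominator has no term below 18s^2 — 2 poles at s=0, type 2. Treating each term separately:
  • 6: tracked with zero error.
  • 4t^2: e_ss = 8/K_a with K_a=2/3 → 12.
Total e_ss = 12.

12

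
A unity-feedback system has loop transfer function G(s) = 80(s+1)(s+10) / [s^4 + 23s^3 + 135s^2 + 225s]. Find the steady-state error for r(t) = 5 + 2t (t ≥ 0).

The denominator has no term below 225s — 1 pole at s=0, type 1. By superposition:
  • 5: tracked with zero error.
  • 2t: e_ss = 2/K_v with K_v=32/9 → 0.5625.
Total e_ss = 0.5625.

0.5625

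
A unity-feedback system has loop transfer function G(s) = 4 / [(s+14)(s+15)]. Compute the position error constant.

2/105

The open loop has no poles at the origin → type 0 system.
K_p = lim_{s→0} G(s) = 4 / (14·15) = 2/105.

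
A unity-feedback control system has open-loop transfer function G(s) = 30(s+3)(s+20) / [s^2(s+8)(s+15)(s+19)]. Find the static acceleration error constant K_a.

The open loop has two poles at the origin → type 2 system.
K_a = lim_{s→0} s^2·G(s) = 30·3·20 / (8·15·19) = 15/19.

15/19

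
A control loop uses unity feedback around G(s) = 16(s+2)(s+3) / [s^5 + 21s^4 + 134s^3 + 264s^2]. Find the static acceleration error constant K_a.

The denominator has no term below 264s^2 — 2 poles at s=0, type 2.
K_a = lim_{s→0} s^2·G(s) = 16·2·3 / 264 = 4/11.

4/11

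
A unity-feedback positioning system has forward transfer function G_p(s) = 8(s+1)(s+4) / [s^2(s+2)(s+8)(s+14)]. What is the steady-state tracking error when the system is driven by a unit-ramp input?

0

Two free integrators in G_p(s): this is a type 2 system.
K_v = ∞ for a type-2 system; e_ss to a ramp is zero.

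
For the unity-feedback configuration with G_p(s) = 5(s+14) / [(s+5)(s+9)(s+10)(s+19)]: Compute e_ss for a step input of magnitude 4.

1710/431

No free integrators in G_p(s): this is a type 0 system.
K_p = lim_{s→0} G_p(s) = 5·14 / (5·9·10·19) = 7/855.
e_ss = 4/(1 + K_p) = 4/(862/855) = 1710/431.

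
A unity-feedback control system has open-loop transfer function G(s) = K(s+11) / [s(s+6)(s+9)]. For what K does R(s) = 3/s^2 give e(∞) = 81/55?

The open loop has one pole at the origin → type 1 system.
K_v = lim_{s→0} s·G(s) = K·11 / (6·9) = (11/54)·K.
e_ss = 3/K_v = 81/55 ⇒ K_v = 55/27 ⇒ K = (55/27)/(11/54) = 10.

10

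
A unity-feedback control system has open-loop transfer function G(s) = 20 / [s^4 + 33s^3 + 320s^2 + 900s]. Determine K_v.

The denominator has no term below 900s — 1 pole at s=0, type 1.
K_v = lim_{s→0} s·G(s) = 20 / 900 = 1/45.

1/45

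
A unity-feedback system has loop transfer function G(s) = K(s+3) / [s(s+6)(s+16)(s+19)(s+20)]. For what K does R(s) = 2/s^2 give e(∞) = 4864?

5

The open loop has one pole at the origin → type 1 system.
K_v = lim_{s→0} s·G(s) = K·3 / (6·16·19·20) = (1/12160)·K.
e_ss = 2/K_v = 4864 ⇒ K_v = 1/2432 ⇒ K = (1/2432)/(1/12160) = 5.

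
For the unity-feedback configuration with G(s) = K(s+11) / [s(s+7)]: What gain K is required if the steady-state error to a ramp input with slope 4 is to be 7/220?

One free integrator in G(s): this is a type 1 system.
K_v = lim_{s→0} s·G(s) = K·11 / (7) = (11/7)·K.
e_ss = 4/K_v = 7/220 ⇒ K_v = 880/7 ⇒ K = (880/7)/(11/7) = 80.

80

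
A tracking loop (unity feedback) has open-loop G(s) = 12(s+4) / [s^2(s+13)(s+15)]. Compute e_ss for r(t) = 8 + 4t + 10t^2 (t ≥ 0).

The open loop has two poles at the origin → type 2 system. Taking each input component in turn:
  • 8: tracked with zero error.
  • 4t: tracked with zero error.
  • 10t^2: e_ss = 20/K_a with K_a=16/65 → 81.25.
Total e_ss = 81.25.

81.25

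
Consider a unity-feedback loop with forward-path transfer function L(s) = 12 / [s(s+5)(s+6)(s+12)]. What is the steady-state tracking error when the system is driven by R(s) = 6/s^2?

One free integrator in L(s): this is a type 1 system.
K_v = lim_{s→0} s·L(s) = 12 / (5·6·12) = 1/30.
e_ss = 6/K_v = 6/(1/30) = 180.

180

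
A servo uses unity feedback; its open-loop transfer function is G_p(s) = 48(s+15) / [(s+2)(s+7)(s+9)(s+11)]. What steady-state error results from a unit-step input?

G_p(s) has no factors of s in the denominator, so the system is type 0.
K_p = lim_{s→0} G_p(s) = 48·15 / (2·7·9·11) = 40/77.
e_ss = 1/(1 + K_p) = 1/(117/77) = 77/117.

77/117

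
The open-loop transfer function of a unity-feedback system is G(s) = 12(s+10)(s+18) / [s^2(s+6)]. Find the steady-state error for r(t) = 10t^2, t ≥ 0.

The open loop has two poles at the origin → type 2 system.
K_a = lim_{s→0} s^2·G(s) = 12·10·18 / (6) = 360.
r(t) = 10t^2 gives R(s) = 20/s^3.
e_ss = 20/K_a = 20/360 = 1/18.

1/18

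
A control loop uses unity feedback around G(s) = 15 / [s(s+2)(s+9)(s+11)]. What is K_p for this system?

infinity

K_p = lim_{s→0} G(s); with 1 pole at the origin the limit diverges, so K_p = ∞.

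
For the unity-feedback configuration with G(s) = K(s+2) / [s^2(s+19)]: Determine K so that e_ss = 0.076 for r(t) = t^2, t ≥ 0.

250

System type = 2 (two poles at s=0).
K_a = lim_{s→0} s^2·G(s) = K·2 / (19) = (2/19)·K.
e_ss = 2/K_a = 0.076 ⇒ K_a = 500/19 ⇒ K = (500/19)/(2/19) = 250.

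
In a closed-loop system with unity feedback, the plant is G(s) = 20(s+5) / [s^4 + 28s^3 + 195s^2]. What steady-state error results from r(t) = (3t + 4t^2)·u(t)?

15.6

The denominator has no term below 195s^2 — 2 poles at s=0, type 2. Taking each input component in turn:
  • 3t: tracked with zero error.
  • 4t^2: e_ss = 8/K_a with K_a=20/39 → 15.6.
Total e_ss = 15.6.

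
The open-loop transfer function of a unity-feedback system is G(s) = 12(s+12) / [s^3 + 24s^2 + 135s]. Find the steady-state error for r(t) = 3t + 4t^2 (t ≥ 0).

Factoring s from the denominator leaves a polynomial with constant term 135, so the system is type 1. By superposition:
  • 3t: e_ss = 3/K_v with K_v=16/15 → 2.8125.
  • 4t^2: a type-1 system cannot track it, e_ss → ∞.
The unbounded component dominates.

infinity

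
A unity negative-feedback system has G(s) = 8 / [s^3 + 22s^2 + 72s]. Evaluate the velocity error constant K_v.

Factoring s from the denominator leaves a polynomial with constant term 72, so the system is type 1.
K_v = lim_{s→0} s·G(s) = 8 / 72 = 1/9.

1/9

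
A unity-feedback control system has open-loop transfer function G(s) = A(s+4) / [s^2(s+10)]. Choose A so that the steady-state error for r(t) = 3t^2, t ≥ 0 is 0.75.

20

Two free integrators in G(s): this is a type 2 system.
K_a = lim_{s→0} s^2·G(s) = A·4 / (10) = 0.4·A.
e_ss = 6/K_a = 0.75 ⇒ K_a = 8 ⇒ A = 8/0.4 = 20.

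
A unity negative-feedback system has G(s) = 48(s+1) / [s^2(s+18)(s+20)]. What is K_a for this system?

2/15

The open loop has two poles at the origin → type 2 system.
K_a = lim_{s→0} s^2·G(s) = 48·1 / (18·20) = 2/15.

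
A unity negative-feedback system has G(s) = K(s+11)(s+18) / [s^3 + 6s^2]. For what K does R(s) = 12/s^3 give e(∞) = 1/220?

80

Factoring s^2 from the denominator leaves a polynomial with constant term 6, so the system is type 2.
K_a = lim_{s→0} s^2·G(s) = K·11·18 / 6 = 33·K.
e_ss = 12/K_a = 1/220 ⇒ K_a = 2640 ⇒ K = 2640/33 = 80.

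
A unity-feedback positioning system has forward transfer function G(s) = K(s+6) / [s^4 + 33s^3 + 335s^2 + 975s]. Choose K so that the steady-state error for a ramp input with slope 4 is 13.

The denominator has no term below 975s — 1 pole at s=0, type 1.
K_v = lim_{s→0} s·G(s) = K·6 / 975 = (2/325)·K.
e_ss = 4/K_v = 13 ⇒ K_v = 4/13 ⇒ K = (4/13)/(2/325) = 50.

50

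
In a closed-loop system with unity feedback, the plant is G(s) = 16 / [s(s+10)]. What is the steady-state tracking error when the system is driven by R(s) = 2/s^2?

1.25

One free integrator in G(s): this is a type 1 system.
K_v = lim_{s→0} s·G(s) = 16 / (10) = 1.6.
e_ss = 2/K_v = 2/1.6 = 1.25.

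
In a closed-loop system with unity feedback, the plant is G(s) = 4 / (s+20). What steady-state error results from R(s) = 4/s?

System type = 0 (no poles at s=0).
K_p = lim_{s→0} G(s) = 4 / (20) = 0.2.
e_ss = 4/(1 + K_p) = 4/1.2 = 10/3.

10/3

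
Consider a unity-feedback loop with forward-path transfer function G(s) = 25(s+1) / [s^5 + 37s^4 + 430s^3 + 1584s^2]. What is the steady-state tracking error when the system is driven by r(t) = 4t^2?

Lowest-order denominator term is 1584s^2, so the open loop has 2 poles at the origin → type 2 system.
K_a = lim_{s→0} s^2·G(s) = 25·1 / 1584 = 25/1584.
r(t) = 4t^2 gives R(s) = 8/s^3.
e_ss = 8/K_a = 8/(25/1584) = 506.88.

506.88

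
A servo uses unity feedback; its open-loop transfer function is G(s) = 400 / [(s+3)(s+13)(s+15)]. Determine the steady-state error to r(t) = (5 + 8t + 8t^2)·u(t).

infinity

The open loop has no poles at the origin → type 0 system. Treating each term separately:
  • 5: e_ss = 5/(1+K_p) with K_p=80/117 → 585/197.
  • 8t: a type-0 system cannot track it, e_ss → ∞.
  • 8t^2: a type-0 system cannot track it, e_ss → ∞.
The unbounded component dominates.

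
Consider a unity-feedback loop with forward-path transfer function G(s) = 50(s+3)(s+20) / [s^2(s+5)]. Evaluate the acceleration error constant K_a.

G(s) has two factors of s in the denominator, so the system is type 2.
K_a = lim_{s→0} s^2·G(s) = 50·3·20 / (5) = 600.

600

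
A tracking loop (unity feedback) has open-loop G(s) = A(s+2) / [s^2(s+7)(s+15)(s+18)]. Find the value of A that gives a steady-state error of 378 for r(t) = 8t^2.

System type = 2 (two poles at s=0).
K_a = lim_{s→0} s^2·G(s) = A·2 / (7·15·18) = (1/945)·A.
e_ss = 16/K_a = 378 ⇒ K_a = 8/189 ⇒ A = (8/189)/(1/945) = 40.

40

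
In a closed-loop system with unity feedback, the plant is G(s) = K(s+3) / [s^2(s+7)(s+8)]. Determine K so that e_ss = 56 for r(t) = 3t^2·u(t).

System type = 2 (two poles at s=0).
K_a = lim_{s→0} s^2·G(s) = K·3 / (7·8) = (3/56)·K.
e_ss = 6/K_a = 56 ⇒ K_a = 3/28 ⇒ K = (3/28)/(3/56) = 2.

2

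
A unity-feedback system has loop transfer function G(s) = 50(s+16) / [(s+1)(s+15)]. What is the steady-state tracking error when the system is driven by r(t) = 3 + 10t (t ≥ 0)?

No free integrators in G(s): this is a type 0 system. Treating each term separately:
  • 3: e_ss = 3/(1+K_p) with K_p=160/3 → 9/163.
  • 10t: a type-0 system cannot track it, e_ss → ∞.
The unbounded component dominates.

infinity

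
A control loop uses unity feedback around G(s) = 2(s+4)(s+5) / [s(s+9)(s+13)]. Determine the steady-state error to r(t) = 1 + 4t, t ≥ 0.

11.7

System type = 1 (one pole at s=0). By superposition:
  • 1: tracked with zero error.
  • 4t: e_ss = 4/K_v with K_v=40/117 → 11.7.
Total e_ss = 11.7.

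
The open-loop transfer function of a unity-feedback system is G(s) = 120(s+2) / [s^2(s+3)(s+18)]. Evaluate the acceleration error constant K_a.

40/9

The open loop has two poles at the origin → type 2 system.
K_a = lim_{s→0} s^2·G(s) = 120·2 / (3·18) = 40/9.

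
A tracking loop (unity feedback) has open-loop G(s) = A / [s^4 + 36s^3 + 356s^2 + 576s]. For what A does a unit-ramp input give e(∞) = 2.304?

Lowest-order denominator term is 576s, so the open loop has 1 pole at the origin → type 1 system.
K_v = lim_{s→0} s·G(s) = A / 576 = (1/576)·A.
e_ss = 1/K_v = 2.304 ⇒ K_v = 125/288 ⇒ A = (125/288)/(1/576) = 250.

250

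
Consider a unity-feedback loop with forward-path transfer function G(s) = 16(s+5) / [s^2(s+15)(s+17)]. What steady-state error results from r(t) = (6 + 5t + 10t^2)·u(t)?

63.75

Two free integrators in G(s): this is a type 2 system. Taking each input component in turn:
  • 6: tracked with zero error.
  • 5t: tracked with zero error.
  • 10t^2: e_ss = 20/K_a with K_a=16/51 → 63.75.
Total e_ss = 63.75.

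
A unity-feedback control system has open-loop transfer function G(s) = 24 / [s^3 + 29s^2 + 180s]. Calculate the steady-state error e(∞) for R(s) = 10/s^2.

Lowest-order denominator term is 180s, so the open loop has 1 pole at the origin → type 1 system.
K_v = lim_{s→0} s·G(s) = 24 / 180 = 2/15.
e_ss = 10/K_v = 10/(2/15) = 75.

75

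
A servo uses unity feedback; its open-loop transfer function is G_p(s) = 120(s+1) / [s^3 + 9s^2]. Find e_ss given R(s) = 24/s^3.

Lowest-order denominator term is 9s^2, so the open loop has 2 poles at the origin → type 2 system.
K_a = lim_{s→0} s^2·G_p(s) = 120·1 / 9 = 40/3.
r(t) = 12t^2 gives R(s) = 24/s^3.
e_ss = 24/K_a = 24/(40/3) = 1.8.

1.8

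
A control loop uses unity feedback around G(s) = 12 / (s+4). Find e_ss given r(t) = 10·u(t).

2.5

No free integrators in G(s): this is a type 0 system.
K_p = lim_{s→0} G(s) = 12 / (4) = 3.
e_ss = 10/(1 + K_p) = 10/4 = 2.5.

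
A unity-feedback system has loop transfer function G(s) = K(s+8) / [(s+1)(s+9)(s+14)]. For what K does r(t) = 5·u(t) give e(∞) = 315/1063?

No free integrators in G(s): this is a type 0 system.
K_p = lim_{s→0} G(s) = K·8 / (1·9·14) = (4/63)·K.
e_ss = 5/(1 + K_p) = 315/1063 ⇒ 1 + (4/63)·K = 1063/63 ⇒ K = 250.

250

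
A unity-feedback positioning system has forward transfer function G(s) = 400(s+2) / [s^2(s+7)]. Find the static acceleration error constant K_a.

800/7

System type = 2 (two poles at s=0).
K_a = lim_{s→0} s^2·G(s) = 400·2 / (7) = 800/7.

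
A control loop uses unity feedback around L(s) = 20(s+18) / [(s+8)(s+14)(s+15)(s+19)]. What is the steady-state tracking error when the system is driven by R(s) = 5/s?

L(s) has no factors of s in the denominator, so the system is type 0.
K_p = lim_{s→0} L(s) = 20·18 / (8·14·15·19) = 3/266.
e_ss = 5/(1 + K_p) = 5/(269/266) = 1330/269.

1330/269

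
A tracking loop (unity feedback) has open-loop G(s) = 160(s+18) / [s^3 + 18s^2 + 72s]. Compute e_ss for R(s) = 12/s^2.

Lowest-order denominator term is 72s, so the open loop has 1 pole at the origin → type 1 system.
K_v = lim_{s→0} s·G(s) = 160·18 / 72 = 40.
e_ss = 12/K_v = 12/40 = 0.3.

0.3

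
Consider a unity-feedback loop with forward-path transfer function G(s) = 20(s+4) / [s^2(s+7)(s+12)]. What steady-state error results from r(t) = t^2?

2.1

System type = 2 (two poles at s=0).
K_a = lim_{s→0} s^2·G(s) = 20·4 / (7·12) = 20/21.
r(t) = t^2 gives R(s) = 2/s^3.
e_ss = 2/K_a = 2/(20/21) = 2.1.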